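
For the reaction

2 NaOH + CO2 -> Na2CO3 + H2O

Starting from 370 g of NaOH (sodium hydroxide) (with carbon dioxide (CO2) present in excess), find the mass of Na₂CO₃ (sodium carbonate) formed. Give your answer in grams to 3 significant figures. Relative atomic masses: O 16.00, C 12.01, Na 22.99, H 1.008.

M(NaOH) = 22.99 + 16.00 + 1.008 = 39.998 g/mol.
M(Na2CO3) = 2(22.99) + 12.01 + 3(16.00) = 105.99 g/mol.
n(NaOH) = 370.0 g / 39.998 g/mol = 9.250 mol.
From the equation the NaOH:Na2CO3 mole ratio is 2:1, so n(Na2CO3) = 9.250 × 1/2 = 4.625 mol.
Mass of Na2CO3 = 4.625 mol × 105.99 g/mol = 490.2 g.

490 g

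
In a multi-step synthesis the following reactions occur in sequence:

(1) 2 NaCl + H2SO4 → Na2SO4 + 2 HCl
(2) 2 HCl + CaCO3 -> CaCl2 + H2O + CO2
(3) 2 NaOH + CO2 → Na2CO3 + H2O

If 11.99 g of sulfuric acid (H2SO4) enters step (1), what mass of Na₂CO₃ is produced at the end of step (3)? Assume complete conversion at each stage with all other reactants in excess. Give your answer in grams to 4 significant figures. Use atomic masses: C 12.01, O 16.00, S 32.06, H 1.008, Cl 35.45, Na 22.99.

M(H2SO4) = 2(1.008) + 32.06 + 4(16.00) = 98.076 g/mol.
M(Na2CO3) = 2(22.99) + 12.01 + 3(16.00) = 105.99 g/mol.
n(H2SO4) = 11.99 / 98.076 = 0.12225 mol.
Reaction (1): H2SO4→HCl ratio 1:2 ⇒ n(HCl) = 0.24450 mol.
Reaction (2): HCl→CO2 ratio 2:1 ⇒ n(CO2) = 0.12225 mol.
Reaction (3): CO2→Na2CO3 ratio 1:1 ⇒ n(Na2CO3) = 0.12225 mol.
Mass of Na2CO3 = 0.12225 × 105.99 = 12.958 g.

12.96 g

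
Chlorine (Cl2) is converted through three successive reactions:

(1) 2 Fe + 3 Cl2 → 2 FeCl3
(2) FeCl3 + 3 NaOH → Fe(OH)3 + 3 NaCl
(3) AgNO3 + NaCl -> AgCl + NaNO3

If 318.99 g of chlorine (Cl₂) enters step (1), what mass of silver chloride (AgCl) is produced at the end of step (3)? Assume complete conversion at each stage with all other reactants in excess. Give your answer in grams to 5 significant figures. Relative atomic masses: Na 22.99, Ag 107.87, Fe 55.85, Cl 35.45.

M(Cl2) = 2(35.45) = 70.90 g/mol.
M(AgCl) = 107.87 + 35.45 = 143.32 g/mol.
n(Cl2) = 318.99 / 70.90 = 4.49915 mol.
Reaction (1): Cl2→FeCl3 ratio 3:2 ⇒ n(FeCl3) = 2.99944 mol.
Reaction (2): FeCl3→NaCl ratio 1:3 ⇒ n(NaCl) = 8.99831 mol.
Reaction (3): NaCl→AgCl ratio 1:1 ⇒ n(AgCl) = 8.99831 mol.
Mass of AgCl = 8.99831 × 143.32 = 1289.64 g.

1289.6 g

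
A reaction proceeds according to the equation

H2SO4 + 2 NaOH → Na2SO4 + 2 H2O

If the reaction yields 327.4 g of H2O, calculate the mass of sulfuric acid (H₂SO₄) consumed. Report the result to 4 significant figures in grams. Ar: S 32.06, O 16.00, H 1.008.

891.2 g

M(H2O) = 2(1.008) + 16.00 = 18.016 g/mol.
M(H2SO4) = 2(1.008) + 32.06 + 4(16.00) = 98.076 g/mol.
n(H2O) = 327.40 g / 18.016 g/mol = 18.173 mol.
From the equation the H2O:H2SO4 mole ratio is 2:1, so n(H2SO4) = 18.173 × 1/2 = 9.0864 mol.
Mass of H2SO4 = 9.0864 mol × 98.076 g/mol = 891.15 g.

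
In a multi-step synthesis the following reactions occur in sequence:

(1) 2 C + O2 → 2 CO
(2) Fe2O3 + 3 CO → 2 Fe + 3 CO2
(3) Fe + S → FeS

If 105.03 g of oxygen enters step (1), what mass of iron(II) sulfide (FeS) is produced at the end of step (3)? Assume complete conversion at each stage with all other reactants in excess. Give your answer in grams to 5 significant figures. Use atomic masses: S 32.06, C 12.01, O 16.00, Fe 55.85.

M(O2) = 2(16.00) = 32.00 g/mol.
M(FeS) = 55.85 + 32.06 = 87.91 g/mol.
n(O2) = 105.03 / 32.00 = 3.28219 mol.
Reaction (1): O2→CO ratio 1:2 ⇒ n(CO) = 6.56438 mol.
Reaction (2): CO→Fe ratio 3:2 ⇒ n(Fe) = 4.37625 mol.
Reaction (3): Fe→FeS ratio 1:1 ⇒ n(FeS) = 4.37625 mol.
Mass of FeS = 4.37625 × 87.91 = 384.716 g.

384.72 g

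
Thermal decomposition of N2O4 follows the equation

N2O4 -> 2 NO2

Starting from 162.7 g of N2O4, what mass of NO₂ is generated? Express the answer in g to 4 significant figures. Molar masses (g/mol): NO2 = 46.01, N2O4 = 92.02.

162.7 g

n(N2O4) = 162.70 g / 92.02 g/mol = 1.7681 mol.
From the equation the N2O4:NO2 mole ratio is 1:2, so n(NO2) = 1.7681 × 2/1 = 3.5362 mol.
Mass of NO2 = 3.5362 mol × 46.01 g/mol = 162.70 g.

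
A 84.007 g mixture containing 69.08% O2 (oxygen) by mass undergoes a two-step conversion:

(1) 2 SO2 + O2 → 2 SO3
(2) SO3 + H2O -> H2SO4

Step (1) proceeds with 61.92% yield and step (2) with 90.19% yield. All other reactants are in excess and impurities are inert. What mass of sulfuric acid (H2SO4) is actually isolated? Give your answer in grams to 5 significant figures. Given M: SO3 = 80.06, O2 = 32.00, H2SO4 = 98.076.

Pure O2 = 84.007 × 0.6908 = 58.0320 g.
n(O2) = 58.0320 / 32.00 = 1.81350 mol.
Step 1 (O2:SO3 = 1:2): theoretical n(SO3) = 3.62700 mol; at 61.92% yield, n(SO3) = 2.24584 mol.
Step 2 (SO3:H2SO4 = 1:1): theoretical n(H2SO4) = 2.24584 mol, so theoretical mass = 2.24584 × 98.076 = 220.263 g.
At 90.19% yield, actual mass of H2SO4 = 220.263 × 0.9019 = 198.655 g.

198.66 g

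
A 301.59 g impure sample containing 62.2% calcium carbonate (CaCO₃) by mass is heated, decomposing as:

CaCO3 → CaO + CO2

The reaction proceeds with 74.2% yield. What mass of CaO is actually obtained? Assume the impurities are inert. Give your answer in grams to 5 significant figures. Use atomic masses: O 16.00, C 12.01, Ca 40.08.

77.988 g

Pure CaCO3 available = 301.59 g × 0.622 = 187.589 g.
M(CaCO3) = 40.08 + 12.01 + 3(16.00) = 100.09 g/mol.
M(CaO) = 40.08 + 16.00 = 56.08 g/mol.
n(CaCO3) = 187.589 g / 100.09 g/mol = 1.87420 mol.
From the equation the CaCO3:CaO mole ratio is 1:1, so n(CaO) = 1.87420 × 1/1 = 1.87420 mol.
Mass of CaO = 1.87420 mol × 56.08 g/mol = 105.105 g.
Actual mass collected = 105.105 g × 0.742 = 77.9881 g.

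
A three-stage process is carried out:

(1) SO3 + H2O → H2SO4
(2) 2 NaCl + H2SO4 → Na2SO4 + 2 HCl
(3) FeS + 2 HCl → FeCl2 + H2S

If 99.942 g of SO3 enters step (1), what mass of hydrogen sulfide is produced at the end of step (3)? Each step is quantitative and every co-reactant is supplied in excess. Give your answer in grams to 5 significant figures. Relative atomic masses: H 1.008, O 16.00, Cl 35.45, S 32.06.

M(SO3) = 32.06 + 3(16.00) = 80.06 g/mol.
M(H2S) = 2(1.008) + 32.06 = 34.076 g/mol.
n(SO3) = 99.942 / 80.06 = 1.24834 mol.
Reaction (1): SO3→H2SO4 ratio 1:1 ⇒ n(H2SO4) = 1.24834 mol.
Reaction (2): H2SO4→HCl ratio 1:2 ⇒ n(HCl) = 2.49668 mol.
Reaction (3): HCl→H2S ratio 2:1 ⇒ n(H2S) = 1.24834 mol.
Mass of H2S = 1.24834 × 34.076 = 42.5384 g.

42.538 g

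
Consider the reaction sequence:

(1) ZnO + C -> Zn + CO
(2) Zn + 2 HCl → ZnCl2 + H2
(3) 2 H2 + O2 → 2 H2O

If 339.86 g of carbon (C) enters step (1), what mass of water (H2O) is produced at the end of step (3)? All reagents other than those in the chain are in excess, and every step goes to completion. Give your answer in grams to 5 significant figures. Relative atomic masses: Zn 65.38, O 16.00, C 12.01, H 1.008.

M(C) = 12.01 g/mol.
M(H2O) = 2(1.008) + 16.00 = 18.016 g/mol.
n(C) = 339.86 / 12.01 = 28.2981 mol.
Reaction (1): C→Zn ratio 1:1 ⇒ n(Zn) = 28.2981 mol.
Reaction (2): Zn→H2 ratio 1:1 ⇒ n(H2) = 28.2981 mol.
Reaction (3): H2→H2O ratio 2:2 ⇒ n(H2O) = 28.2981 mol.
Mass of H2O = 28.2981 × 18.016 = 509.818 g.

509.82 g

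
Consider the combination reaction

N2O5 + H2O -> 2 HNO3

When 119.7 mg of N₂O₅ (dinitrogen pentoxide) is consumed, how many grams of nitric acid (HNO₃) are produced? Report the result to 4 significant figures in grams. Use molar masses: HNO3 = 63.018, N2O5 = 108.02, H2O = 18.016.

0.1397 g

Convert: 119.7 mg = 0.11970 g.
n(N2O5) = 0.11970 g / 108.02 g/mol = 0.0011081 mol.
From the equation the N2O5:HNO3 mole ratio is 1:2, so n(HNO3) = 0.0011081 × 2/1 = 0.0022163 mol.
Mass of HNO3 = 0.0022163 mol × 63.018 g/mol = 0.13966 g.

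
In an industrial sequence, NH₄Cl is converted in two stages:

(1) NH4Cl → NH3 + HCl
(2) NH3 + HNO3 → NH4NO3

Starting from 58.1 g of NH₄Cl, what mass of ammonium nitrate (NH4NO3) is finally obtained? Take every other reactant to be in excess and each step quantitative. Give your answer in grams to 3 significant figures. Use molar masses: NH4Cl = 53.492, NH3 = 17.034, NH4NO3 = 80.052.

n(NH4Cl) = 58.10 / 53.492 = 1.086 mol.
Step 1 gives a 1:1 ratio of NH4Cl to NH3, so n(NH3) = 1.086 mol.
In step 2 the NH3:NH4NO3 ratio is 1:1, so n(NH4NO3) = 1.086 mol.
Mass of NH4NO3 = 1.086 × 80.052 = 86.95 g.

86.9 g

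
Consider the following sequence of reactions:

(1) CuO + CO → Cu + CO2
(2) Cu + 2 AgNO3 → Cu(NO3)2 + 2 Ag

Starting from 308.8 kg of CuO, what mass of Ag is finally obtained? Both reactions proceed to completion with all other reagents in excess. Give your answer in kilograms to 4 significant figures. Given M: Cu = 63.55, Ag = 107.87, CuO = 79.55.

308.8 kg = 308800 g.
n(CuO) = 308800 / 79.55 = 3881.8 mol.
Step 1 gives a 1:1 ratio of CuO to Cu, so n(Cu) = 3881.8 mol.
In step 2 the Cu:Ag ratio is 1:2, so n(Ag) = 7763.7 mol.
Mass of Ag = 7763.7 × 107.87 = 837470 g = 837.5 kg.

837.5 kg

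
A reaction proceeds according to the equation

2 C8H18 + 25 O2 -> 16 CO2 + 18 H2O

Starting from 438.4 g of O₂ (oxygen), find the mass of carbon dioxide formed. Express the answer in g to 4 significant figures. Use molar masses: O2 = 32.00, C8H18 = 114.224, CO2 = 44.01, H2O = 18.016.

n(O2) = 438.40 g / 32.00 g/mol = 13.700 mol.
From the equation the O2:CO2 mole ratio is 25:16, so n(CO2) = 13.700 × 16/25 = 8.7680 mol.
Mass of CO2 = 8.7680 mol × 44.01 g/mol = 385.88 g.

385.9 g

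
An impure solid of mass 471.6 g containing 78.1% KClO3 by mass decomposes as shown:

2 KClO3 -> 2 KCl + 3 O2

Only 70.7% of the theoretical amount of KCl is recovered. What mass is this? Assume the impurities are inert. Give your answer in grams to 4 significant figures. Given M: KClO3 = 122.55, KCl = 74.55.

158.4 g

Pure KClO3 available = 471.6 g × 0.781 = 368.32 g.
n(KClO3) = 368.32 g / 122.55 g/mol = 3.0055 mol.
From the equation the KClO3:KCl mole ratio is 2:2, so n(KCl) = 3.0055 × 2/2 = 3.0055 mol.
Mass of KCl = 3.0055 mol × 74.55 g/mol = 224.06 g.
Actual mass collected = 224.06 g × 0.707 = 158.41 g.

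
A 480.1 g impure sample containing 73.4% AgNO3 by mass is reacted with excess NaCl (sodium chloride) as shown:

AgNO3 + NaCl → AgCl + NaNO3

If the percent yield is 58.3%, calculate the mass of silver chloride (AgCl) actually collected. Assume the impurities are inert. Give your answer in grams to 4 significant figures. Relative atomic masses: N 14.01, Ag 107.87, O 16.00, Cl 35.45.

Pure AgNO3 available = 480.1 g × 0.734 = 352.39 g.
M(AgNO3) = 107.87 + 14.01 + 3(16.00) = 169.88 g/mol.
M(AgCl) = 107.87 + 35.45 = 143.32 g/mol.
n(AgNO3) = 352.39 g / 169.88 g/mol = 2.0744 mol.
From the equation the AgNO3:AgCl mole ratio is 1:1, so n(AgCl) = 2.0744 × 1/1 = 2.0744 mol.
Mass of AgCl = 2.0744 mol × 143.32 g/mol = 297.30 g.
Actual mass collected = 297.30 g × 0.583 = 173.32 g.

173.3 g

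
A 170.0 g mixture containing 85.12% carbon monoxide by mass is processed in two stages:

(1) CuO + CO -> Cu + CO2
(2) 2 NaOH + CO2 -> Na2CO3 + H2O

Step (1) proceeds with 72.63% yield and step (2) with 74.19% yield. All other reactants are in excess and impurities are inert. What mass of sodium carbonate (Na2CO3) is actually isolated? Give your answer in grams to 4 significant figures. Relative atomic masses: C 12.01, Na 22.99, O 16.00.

295.0 g

Pure CO = 170.0 × 0.8512 = 144.70 g.
M(CO) = 12.01 + 16.00 = 28.01 g/mol.
M(Na2CO3) = 2(22.99) + 12.01 + 3(16.00) = 105.99 g/mol.
n(CO) = 144.70 / 28.01 = 5.1662 mol.
Step 1 (CO:CO2 = 1:1): theoretical n(CO2) = 5.1662 mol; at 72.63% yield, n(CO2) = 3.7522 mol.
Step 2 (CO2:Na2CO3 = 1:1): theoretical n(Na2CO3) = 3.7522 mol, so theoretical mass = 3.7522 × 105.99 = 397.69 g.
At 74.19% yield, actual mass of Na2CO3 = 397.69 × 0.7419 = 295.05 g.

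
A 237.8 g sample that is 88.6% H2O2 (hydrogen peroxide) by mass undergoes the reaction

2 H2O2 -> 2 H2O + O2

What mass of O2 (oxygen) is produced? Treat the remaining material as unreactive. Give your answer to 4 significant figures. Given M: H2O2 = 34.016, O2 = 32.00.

Mass of pure H2O2 = 237.8 g × 0.886 = 210.69 g.
n(H2O2) = 210.69 g / 34.016 g/mol = 6.1939 mol.
From the equation the H2O2:O2 mole ratio is 2:1, so n(O2) = 6.1939 × 1/2 = 3.0969 mol.
Mass of O2 = 3.0969 mol × 32.00 g/mol = 99.102 g.

99.10 g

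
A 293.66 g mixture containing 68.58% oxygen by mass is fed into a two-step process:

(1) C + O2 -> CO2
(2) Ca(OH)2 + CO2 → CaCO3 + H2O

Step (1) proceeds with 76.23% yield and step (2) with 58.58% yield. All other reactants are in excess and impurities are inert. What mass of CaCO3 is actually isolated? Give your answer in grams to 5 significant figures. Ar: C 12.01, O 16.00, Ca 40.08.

281.29 g

Pure O2 = 293.66 × 0.6858 = 201.392 g.
M(O2) = 2(16.00) = 32.00 g/mol.
M(CaCO3) = 40.08 + 12.01 + 3(16.00) = 100.09 g/mol.
n(O2) = 201.392 / 32.00 = 6.29350 mol.
Step 1 (O2:CO2 = 1:1): theoretical n(CO2) = 6.29350 mol; at 76.23% yield, n(CO2) = 4.79754 mol.
Step 2 (CO2:CaCO3 = 1:1): theoretical n(CaCO3) = 4.79754 mol, so theoretical mass = 4.79754 × 100.09 = 480.185 g.
At 58.58% yield, actual mass of CaCO3 = 480.185 × 0.5858 = 281.293 g.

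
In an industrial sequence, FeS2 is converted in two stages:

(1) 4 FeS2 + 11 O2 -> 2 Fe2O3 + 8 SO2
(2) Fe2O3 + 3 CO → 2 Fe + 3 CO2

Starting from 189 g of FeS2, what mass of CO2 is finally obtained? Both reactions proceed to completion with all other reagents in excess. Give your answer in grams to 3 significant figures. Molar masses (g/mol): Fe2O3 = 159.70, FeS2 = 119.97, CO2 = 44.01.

104 g

n(FeS2) = 189.0 / 119.97 = 1.575 mol.
Step 1 gives a 4:2 ratio of FeS2 to Fe2O3, so n(Fe2O3) = 0.7877 mol.
In step 2 the Fe2O3:CO2 ratio is 1:3, so n(CO2) = 2.363 mol.
Mass of CO2 = 2.363 × 44.01 = 104.0 g.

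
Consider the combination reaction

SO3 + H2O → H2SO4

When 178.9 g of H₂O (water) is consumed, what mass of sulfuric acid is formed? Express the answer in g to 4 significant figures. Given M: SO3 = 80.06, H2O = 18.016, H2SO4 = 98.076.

973.9 g

n(H2O) = 178.90 g / 18.016 g/mol = 9.9301 mol.
From the equation the H2O:H2SO4 mole ratio is 1:1, so n(H2SO4) = 9.9301 × 1/1 = 9.9301 mol.
Mass of H2SO4 = 9.9301 mol × 98.076 g/mol = 973.90 g.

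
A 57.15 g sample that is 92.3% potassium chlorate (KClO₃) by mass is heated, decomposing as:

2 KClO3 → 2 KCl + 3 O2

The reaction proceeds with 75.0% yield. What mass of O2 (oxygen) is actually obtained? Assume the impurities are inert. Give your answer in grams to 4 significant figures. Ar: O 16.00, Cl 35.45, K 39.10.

Pure KClO3 available = 57.15 g × 0.923 = 52.749 g.
M(KClO3) = 39.10 + 35.45 + 3(16.00) = 122.55 g/mol.
M(O2) = 2(16.00) = 32.00 g/mol.
n(KClO3) = 52.749 g / 122.55 g/mol = 0.43043 mol.
From the equation the KClO3:O2 mole ratio is 2:3, so n(O2) = 0.43043 × 3/2 = 0.64565 mol.
Mass of O2 = 0.64565 mol × 32.00 g/mol = 20.661 g.
Actual mass collected = 20.661 g × 0.750 = 15.496 g.

15.50 g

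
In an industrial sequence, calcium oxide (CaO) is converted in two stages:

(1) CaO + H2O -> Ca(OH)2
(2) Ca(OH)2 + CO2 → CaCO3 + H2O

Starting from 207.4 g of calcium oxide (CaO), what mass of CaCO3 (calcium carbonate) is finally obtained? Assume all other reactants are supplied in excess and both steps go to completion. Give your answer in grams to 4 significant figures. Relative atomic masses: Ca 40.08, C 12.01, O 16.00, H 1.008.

370.2 g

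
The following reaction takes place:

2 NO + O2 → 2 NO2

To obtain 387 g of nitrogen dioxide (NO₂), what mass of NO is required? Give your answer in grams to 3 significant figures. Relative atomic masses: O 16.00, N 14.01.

M(NO2) = 14.01 + 2(16.00) = 46.01 g/mol.
M(NO) = 14.01 + 16.00 = 30.01 g/mol.
n(NO2) = 387.0 g / 46.01 g/mol = 8.411 mol.
From the equation the NO2:NO mole ratio is 2:2, so n(NO) = 8.411 × 2/2 = 8.411 mol.
Mass of NO = 8.411 mol × 30.01 g/mol = 252.4 g.

252 g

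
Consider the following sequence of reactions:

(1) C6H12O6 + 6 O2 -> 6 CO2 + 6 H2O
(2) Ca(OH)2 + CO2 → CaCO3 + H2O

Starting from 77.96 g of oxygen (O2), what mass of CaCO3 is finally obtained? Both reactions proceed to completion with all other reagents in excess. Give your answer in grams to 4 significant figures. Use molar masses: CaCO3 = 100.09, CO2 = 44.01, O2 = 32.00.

243.8 g

n(O2) = 77.960 / 32.00 = 2.4362 mol.
Step 1 gives a 6:6 ratio of O2 to CO2, so n(CO2) = 2.4362 mol.
In step 2 the CO2:CaCO3 ratio is 1:1, so n(CaCO3) = 2.4362 mol.
Mass of CaCO3 = 2.4362 × 100.09 = 243.84 g.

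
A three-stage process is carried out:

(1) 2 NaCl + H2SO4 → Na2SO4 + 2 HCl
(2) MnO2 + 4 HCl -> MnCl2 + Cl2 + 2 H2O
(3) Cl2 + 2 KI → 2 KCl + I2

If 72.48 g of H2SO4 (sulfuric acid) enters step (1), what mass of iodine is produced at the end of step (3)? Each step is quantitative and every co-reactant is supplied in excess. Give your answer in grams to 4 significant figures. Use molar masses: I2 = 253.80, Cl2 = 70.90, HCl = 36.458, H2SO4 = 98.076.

93.78 g

n(H2SO4) = 72.48 / 98.076 = 0.73902 mol.
Reaction (1): H2SO4→HCl ratio 1:2 ⇒ n(HCl) = 1.4780 mol.
Reaction (2): HCl→Cl2 ratio 4:1 ⇒ n(Cl2) = 0.36951 mol.
Reaction (3): Cl2→I2 ratio 1:1 ⇒ n(I2) = 0.36951 mol.
Mass of I2 = 0.36951 × 253.80 = 93.781 g.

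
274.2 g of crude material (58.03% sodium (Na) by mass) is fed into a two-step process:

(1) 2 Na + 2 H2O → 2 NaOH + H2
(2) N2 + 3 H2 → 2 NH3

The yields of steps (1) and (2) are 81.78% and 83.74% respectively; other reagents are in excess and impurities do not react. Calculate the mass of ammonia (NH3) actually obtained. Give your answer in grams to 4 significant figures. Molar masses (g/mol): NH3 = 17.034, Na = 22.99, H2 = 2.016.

26.91 g

Pure Na = 274.2 × 0.5803 = 159.12 g.
n(Na) = 159.12 / 22.99 = 6.9212 mol.
Step 1 (Na:H2 = 2:1): theoretical n(H2) = 3.4606 mol; at 81.78% yield, n(H2) = 2.8301 mol.
Step 2 (H2:NH3 = 3:2): theoretical n(NH3) = 1.8867 mol, so theoretical mass = 1.8867 × 17.034 = 32.138 g.
At 83.74% yield, actual mass of NH3 = 32.138 × 0.8374 = 26.913 g.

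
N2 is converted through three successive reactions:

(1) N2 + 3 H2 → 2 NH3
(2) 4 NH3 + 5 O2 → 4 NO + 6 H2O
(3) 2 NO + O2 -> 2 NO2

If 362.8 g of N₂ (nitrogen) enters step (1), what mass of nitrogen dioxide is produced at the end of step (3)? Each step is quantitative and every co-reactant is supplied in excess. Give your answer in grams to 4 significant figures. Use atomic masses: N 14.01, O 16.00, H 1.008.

1191 g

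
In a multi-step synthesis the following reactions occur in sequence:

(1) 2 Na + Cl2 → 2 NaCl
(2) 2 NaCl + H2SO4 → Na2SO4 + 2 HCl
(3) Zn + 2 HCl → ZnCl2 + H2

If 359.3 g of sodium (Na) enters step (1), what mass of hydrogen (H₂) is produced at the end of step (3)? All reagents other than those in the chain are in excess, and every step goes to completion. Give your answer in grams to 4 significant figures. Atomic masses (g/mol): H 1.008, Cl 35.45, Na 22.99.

M(Na) = 22.99 g/mol.
M(H2) = 2(1.008) = 2.016 g/mol.
n(Na) = 359.3 / 22.99 = 15.629 mol.
Reaction (1): Na→NaCl ratio 2:2 ⇒ n(NaCl) = 15.629 mol.
Reaction (2): NaCl→HCl ratio 2:2 ⇒ n(HCl) = 15.629 mol.
Reaction (3): HCl→H2 ratio 2:1 ⇒ n(H2) = 7.8143 mol.
Mass of H2 = 7.8143 × 2.016 = 15.754 g.

15.75 g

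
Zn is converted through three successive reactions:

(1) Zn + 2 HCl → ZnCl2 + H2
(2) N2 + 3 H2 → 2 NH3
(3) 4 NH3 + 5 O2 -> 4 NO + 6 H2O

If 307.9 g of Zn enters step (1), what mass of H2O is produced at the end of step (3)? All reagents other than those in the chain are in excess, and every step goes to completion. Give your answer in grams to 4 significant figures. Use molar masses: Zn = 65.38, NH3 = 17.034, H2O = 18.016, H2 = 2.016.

n(Zn) = 307.9 / 65.38 = 4.7094 mol.
Reaction (1): Zn→H2 ratio 1:1 ⇒ n(H2) = 4.7094 mol.
Reaction (2): H2→NH3 ratio 3:2 ⇒ n(NH3) = 3.1396 mol.
Reaction (3): NH3→H2O ratio 4:6 ⇒ n(H2O) = 4.7094 mol.
Mass of H2O = 4.7094 × 18.016 = 84.844 g.

84.84 g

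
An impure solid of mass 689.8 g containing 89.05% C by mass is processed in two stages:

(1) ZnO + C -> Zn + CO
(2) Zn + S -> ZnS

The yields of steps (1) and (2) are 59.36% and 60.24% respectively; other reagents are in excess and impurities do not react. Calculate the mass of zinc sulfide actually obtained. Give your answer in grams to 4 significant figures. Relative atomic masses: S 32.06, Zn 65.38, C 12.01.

1782 g

Pure C = 689.8 × 0.8905 = 614.27 g.
M(C) = 12.01 g/mol.
M(ZnS) = 65.38 + 32.06 = 97.44 g/mol.
n(C) = 614.27 / 12.01 = 51.146 mol.
Step 1 (C:Zn = 1:1): theoretical n(Zn) = 51.146 mol; at 59.36% yield, n(Zn) = 30.360 mol.
Step 2 (Zn:ZnS = 1:1): theoretical n(ZnS) = 30.360 mol, so theoretical mass = 30.360 × 97.44 = 2958.3 g.
At 60.24% yield, actual mass of ZnS = 2958.3 × 0.6024 = 1782.1 g.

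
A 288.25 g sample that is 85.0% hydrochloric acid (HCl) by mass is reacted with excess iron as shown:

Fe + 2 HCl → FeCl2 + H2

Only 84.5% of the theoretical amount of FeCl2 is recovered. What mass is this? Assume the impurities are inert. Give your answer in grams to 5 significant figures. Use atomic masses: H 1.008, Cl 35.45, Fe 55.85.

Pure HCl available = 288.25 g × 0.850 = 245.012 g.
M(HCl) = 1.008 + 35.45 = 36.458 g/mol.
M(FeCl2) = 55.85 + 2(35.45) = 126.75 g/mol.
n(HCl) = 245.012 g / 36.458 g/mol = 6.72040 mol.
From the equation the HCl:FeCl2 mole ratio is 2:1, so n(FeCl2) = 6.72040 × 1/2 = 3.36020 mol.
Mass of FeCl2 = 3.36020 mol × 126.75 g/mol = 425.906 g.
Actual mass collected = 425.906 g × 0.845 = 359.890 g.

359.89 g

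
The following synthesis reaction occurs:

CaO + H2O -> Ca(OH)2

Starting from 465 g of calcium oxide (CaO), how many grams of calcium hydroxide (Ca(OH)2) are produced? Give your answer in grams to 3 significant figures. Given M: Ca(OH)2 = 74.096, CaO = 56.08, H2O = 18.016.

614 g

n(CaO) = 465.0 g / 56.08 g/mol = 8.292 mol.
From the equation the CaO:Ca(OH)2 mole ratio is 1:1, so n(Ca(OH)2) = 8.292 × 1/1 = 8.292 mol.
Mass of Ca(OH)2 = 8.292 mol × 74.096 g/mol = 614.4 g.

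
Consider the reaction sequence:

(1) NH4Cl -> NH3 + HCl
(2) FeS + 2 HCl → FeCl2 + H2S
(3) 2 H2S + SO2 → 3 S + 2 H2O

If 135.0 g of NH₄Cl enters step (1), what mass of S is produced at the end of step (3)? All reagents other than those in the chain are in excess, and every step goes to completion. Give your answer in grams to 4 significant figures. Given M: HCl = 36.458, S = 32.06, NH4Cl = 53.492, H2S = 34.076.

60.68 g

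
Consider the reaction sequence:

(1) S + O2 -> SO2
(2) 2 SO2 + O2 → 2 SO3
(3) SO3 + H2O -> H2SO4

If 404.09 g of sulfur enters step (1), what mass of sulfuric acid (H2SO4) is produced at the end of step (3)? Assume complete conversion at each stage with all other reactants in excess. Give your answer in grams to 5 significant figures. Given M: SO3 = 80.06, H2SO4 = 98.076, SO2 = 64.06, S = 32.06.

n(S) = 404.09 / 32.06 = 12.6042 mol.
Reaction (1): S→SO2 ratio 1:1 ⇒ n(SO2) = 12.6042 mol.
Reaction (2): SO2→SO3 ratio 2:2 ⇒ n(SO3) = 12.6042 mol.
Reaction (3): SO3→H2SO4 ratio 1:1 ⇒ n(H2SO4) = 12.6042 mol.
Mass of H2SO4 = 12.6042 × 98.076 = 1236.17 g.

1236.2 g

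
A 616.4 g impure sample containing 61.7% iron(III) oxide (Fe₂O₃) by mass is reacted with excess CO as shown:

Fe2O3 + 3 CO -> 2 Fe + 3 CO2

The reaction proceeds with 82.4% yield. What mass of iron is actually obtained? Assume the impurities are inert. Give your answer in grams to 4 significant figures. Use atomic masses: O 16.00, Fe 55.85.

Pure Fe2O3 available = 616.4 g × 0.617 = 380.32 g.
M(Fe2O3) = 2(55.85) + 3(16.00) = 159.70 g/mol.
M(Fe) = 55.85 g/mol.
n(Fe2O3) = 380.32 g / 159.70 g/mol = 2.3815 mol.
From the equation the Fe2O3:Fe mole ratio is 1:2, so n(Fe) = 2.3815 × 2/1 = 4.7629 mol.
Mass of Fe = 4.7629 mol × 55.85 g/mol = 266.01 g.
Actual mass collected = 266.01 g × 0.824 = 219.19 g.

219.2 g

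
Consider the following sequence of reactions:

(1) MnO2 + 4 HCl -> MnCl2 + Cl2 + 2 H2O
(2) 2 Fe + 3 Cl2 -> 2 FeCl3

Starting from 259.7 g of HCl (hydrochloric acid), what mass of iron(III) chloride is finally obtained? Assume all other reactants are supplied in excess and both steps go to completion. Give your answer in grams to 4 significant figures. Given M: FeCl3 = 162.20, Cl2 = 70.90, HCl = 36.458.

192.6 g

n(HCl) = 259.70 / 36.458 = 7.1233 mol.
Step 1 gives a 4:1 ratio of HCl to Cl2, so n(Cl2) = 1.7808 mol.
In step 2 the Cl2:FeCl3 ratio is 3:2, so n(FeCl3) = 1.1872 mol.
Mass of FeCl3 = 1.1872 × 162.20 = 192.57 g.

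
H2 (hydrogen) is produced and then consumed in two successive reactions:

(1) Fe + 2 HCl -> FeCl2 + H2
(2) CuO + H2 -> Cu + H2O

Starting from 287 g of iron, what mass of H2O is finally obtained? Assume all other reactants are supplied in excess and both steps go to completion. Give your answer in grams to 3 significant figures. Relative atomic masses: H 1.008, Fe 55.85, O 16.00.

92.6 g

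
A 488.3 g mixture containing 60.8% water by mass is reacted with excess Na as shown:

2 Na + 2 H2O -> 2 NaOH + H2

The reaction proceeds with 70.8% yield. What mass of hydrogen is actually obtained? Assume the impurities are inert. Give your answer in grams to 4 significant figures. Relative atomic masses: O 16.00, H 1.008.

Pure H2O available = 488.3 g × 0.608 = 296.89 g.
M(H2O) = 2(1.008) + 16.00 = 18.016 g/mol.
M(H2) = 2(1.008) = 2.016 g/mol.
n(H2O) = 296.89 g / 18.016 g/mol = 16.479 mol.
From the equation the H2O:H2 mole ratio is 2:1, so n(H2) = 16.479 × 1/2 = 8.2395 mol.
Mass of H2 = 8.2395 mol × 2.016 g/mol = 16.611 g.
Actual mass collected = 16.611 g × 0.708 = 11.760 g.

11.76 g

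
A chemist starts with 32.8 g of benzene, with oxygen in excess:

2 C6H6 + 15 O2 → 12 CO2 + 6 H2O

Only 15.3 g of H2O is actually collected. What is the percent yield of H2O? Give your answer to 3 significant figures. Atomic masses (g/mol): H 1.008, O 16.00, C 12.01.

67.4 %

M(C6H6) = 6(12.01) + 6(1.008) = 78.108 g/mol.
M(H2O) = 2(1.008) + 16.00 = 18.016 g/mol.
n(C6H6) = 32.80 g / 78.108 g/mol = 0.4199 mol.
From the equation the C6H6:H2O mole ratio is 2:6, so n(H2O) = 0.4199 × 6/2 = 1.260 mol.
Mass of H2O = 1.260 mol × 18.016 g/mol = 22.70 g.
This is the theoretical yield. Percent yield = 15.3 g / 22.70 g × 100% = 67.41%.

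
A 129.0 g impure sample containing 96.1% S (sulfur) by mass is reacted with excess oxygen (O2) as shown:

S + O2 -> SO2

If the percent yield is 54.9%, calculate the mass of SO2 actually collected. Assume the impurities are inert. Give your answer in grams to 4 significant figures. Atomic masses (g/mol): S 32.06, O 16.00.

Pure S available = 129.0 g × 0.961 = 123.97 g.
M(S) = 32.06 g/mol.
M(SO2) = 32.06 + 2(16.00) = 64.06 g/mol.
n(S) = 123.97 g / 32.06 g/mol = 3.8668 mol.
From the equation the S:SO2 mole ratio is 1:1, so n(SO2) = 3.8668 × 1/1 = 3.8668 mol.
Mass of SO2 = 3.8668 mol × 64.06 g/mol = 247.71 g.
Actual mass collected = 247.71 g × 0.549 = 135.99 g.

136.0 g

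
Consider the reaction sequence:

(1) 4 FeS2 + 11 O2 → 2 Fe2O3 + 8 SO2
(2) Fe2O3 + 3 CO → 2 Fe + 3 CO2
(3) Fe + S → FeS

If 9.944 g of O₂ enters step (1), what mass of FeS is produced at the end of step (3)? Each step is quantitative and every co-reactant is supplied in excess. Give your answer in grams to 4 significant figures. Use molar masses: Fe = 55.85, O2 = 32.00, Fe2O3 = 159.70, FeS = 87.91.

n(O2) = 9.944 / 32.00 = 0.31075 mol.
Reaction (1): O2→Fe2O3 ratio 11:2 ⇒ n(Fe2O3) = 0.056500 mol.
Reaction (2): Fe2O3→Fe ratio 1:2 ⇒ n(Fe) = 0.11300 mol.
Reaction (3): Fe→FeS ratio 1:1 ⇒ n(FeS) = 0.11300 mol.
Mass of FeS = 0.11300 × 87.91 = 9.9338 g.

9.934 g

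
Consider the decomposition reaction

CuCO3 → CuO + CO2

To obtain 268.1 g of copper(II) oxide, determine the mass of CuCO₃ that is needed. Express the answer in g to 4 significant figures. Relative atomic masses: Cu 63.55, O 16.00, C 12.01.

M(CuO) = 63.55 + 16.00 = 79.55 g/mol.
M(CuCO3) = 63.55 + 12.01 + 3(16.00) = 123.56 g/mol.
n(CuO) = 268.10 g / 79.55 g/mol = 3.3702 mol.
From the equation the CuO:CuCO3 mole ratio is 1:1, so n(CuCO3) = 3.3702 × 1/1 = 3.3702 mol.
Mass of CuCO3 = 3.3702 mol × 123.56 g/mol = 416.42 g.

416.4 g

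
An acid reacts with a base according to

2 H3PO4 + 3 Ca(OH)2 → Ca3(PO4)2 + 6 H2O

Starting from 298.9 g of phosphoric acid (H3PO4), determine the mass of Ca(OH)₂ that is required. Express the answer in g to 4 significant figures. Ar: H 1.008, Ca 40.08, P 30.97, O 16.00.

M(H3PO4) = 3(1.008) + 30.97 + 4(16.00) = 97.994 g/mol.
M(Ca(OH)2) = 40.08 + 2(16.00) + 2(1.008) = 74.096 g/mol.
n(H3PO4) = 298.90 g / 97.994 g/mol = 3.0502 mol.
From the equation the H3PO4:Ca(OH)2 mole ratio is 2:3, so n(Ca(OH)2) = 3.0502 × 3/2 = 4.5753 mol.
Mass of Ca(OH)2 = 4.5753 mol × 74.096 g/mol = 339.01 g.

339.0 g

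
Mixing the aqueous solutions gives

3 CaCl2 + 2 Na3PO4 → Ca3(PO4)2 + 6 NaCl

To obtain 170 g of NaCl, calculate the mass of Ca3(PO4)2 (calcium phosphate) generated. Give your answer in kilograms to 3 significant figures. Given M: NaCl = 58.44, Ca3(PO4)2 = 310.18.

0.150 kg

n(NaCl) = 170.0 g / 58.44 g/mol = 2.909 mol.
From the equation the NaCl:Ca3(PO4)2 mole ratio is 6:1, so n(Ca3(PO4)2) = 2.909 × 1/6 = 0.4848 mol.
Mass of Ca3(PO4)2 = 0.4848 mol × 310.18 g/mol = 150.4 g.
Converting to kg: 150.4 g = 0.150 kg.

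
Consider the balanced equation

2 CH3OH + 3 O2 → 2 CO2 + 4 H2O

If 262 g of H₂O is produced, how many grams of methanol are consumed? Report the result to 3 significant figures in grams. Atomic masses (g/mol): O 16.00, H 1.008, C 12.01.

M(H2O) = 2(1.008) + 16.00 = 18.016 g/mol.
M(CH3OH) = 12.01 + 4(1.008) + 16.00 = 32.042 g/mol.
n(H2O) = 262.0 g / 18.016 g/mol = 14.54 mol.
From the equation the H2O:CH3OH mole ratio is 4:2, so n(CH3OH) = 14.54 × 2/4 = 7.271 mol.
Mass of CH3OH = 7.271 mol × 32.042 g/mol = 233.0 g.

233 g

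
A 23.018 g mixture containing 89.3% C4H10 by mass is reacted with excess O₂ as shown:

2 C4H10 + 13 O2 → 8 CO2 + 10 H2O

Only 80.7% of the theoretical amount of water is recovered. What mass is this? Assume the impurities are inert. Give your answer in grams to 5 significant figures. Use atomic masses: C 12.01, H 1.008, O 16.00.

25.710 g

Pure C4H10 available = 23.018 g × 0.893 = 20.5551 g.
M(C4H10) = 4(12.01) + 10(1.008) = 58.12 g/mol.
M(H2O) = 2(1.008) + 16.00 = 18.016 g/mol.
n(C4H10) = 20.5551 g / 58.12 g/mol = 0.353666 mol.
From the equation the C4H10:H2O mole ratio is 2:10, so n(H2O) = 0.353666 × 10/2 = 1.76833 mol.
Mass of H2O = 1.76833 mol × 18.016 g/mol = 31.8582 g.
Actual mass collected = 31.8582 g × 0.807 = 25.7096 g.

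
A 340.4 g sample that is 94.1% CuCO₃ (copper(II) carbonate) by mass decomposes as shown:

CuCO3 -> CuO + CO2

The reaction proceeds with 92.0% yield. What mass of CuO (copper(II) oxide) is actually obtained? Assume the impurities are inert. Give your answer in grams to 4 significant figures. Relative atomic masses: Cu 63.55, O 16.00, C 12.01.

Pure CuCO3 available = 340.4 g × 0.941 = 320.32 g.
M(CuCO3) = 63.55 + 12.01 + 3(16.00) = 123.56 g/mol.
M(CuO) = 63.55 + 16.00 = 79.55 g/mol.
n(CuCO3) = 320.32 g / 123.56 g/mol = 2.5924 mol.
From the equation the CuCO3:CuO mole ratio is 1:1, so n(CuO) = 2.5924 × 1/1 = 2.5924 mol.
Mass of CuO = 2.5924 mol × 79.55 g/mol = 206.23 g.
Actual mass collected = 206.23 g × 0.920 = 189.73 g.

189.7 g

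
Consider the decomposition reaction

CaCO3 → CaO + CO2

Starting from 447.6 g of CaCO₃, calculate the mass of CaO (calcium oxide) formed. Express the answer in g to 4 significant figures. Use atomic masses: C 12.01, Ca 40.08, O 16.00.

250.8 g

M(CaCO3) = 40.08 + 12.01 + 3(16.00) = 100.09 g/mol.
M(CaO) = 40.08 + 16.00 = 56.08 g/mol.
n(CaCO3) = 447.60 g / 100.09 g/mol = 4.4720 mol.
From the equation the CaCO3:CaO mole ratio is 1:1, so n(CaO) = 4.4720 × 1/1 = 4.4720 mol.
Mass of CaO = 4.4720 mol × 56.08 g/mol = 250.79 g.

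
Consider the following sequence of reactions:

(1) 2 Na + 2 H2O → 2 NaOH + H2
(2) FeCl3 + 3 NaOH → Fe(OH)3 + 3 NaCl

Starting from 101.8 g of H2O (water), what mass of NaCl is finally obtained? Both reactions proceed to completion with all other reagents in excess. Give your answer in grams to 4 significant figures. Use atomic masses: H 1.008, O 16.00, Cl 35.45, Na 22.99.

M(H2O) = 2(1.008) + 16.00 = 18.016 g/mol.
M(NaCl) = 22.99 + 35.45 = 58.44 g/mol.
n(H2O) = 101.80 / 18.016 = 5.6505 mol.
Step 1 gives a 2:2 ratio of H2O to NaOH, so n(NaOH) = 5.6505 mol.
In step 2 the NaOH:NaCl ratio is 3:3, so n(NaCl) = 5.6505 mol.
Mass of NaCl = 5.6505 × 58.44 = 330.22 g.

330.2 g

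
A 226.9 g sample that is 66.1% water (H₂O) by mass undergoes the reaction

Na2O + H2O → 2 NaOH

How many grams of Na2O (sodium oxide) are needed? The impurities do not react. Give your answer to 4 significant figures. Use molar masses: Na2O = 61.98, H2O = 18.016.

Mass of pure H2O = 226.9 g × 0.661 = 149.98 g.
n(H2O) = 149.98 g / 18.016 g/mol = 8.3249 mol.
From the equation the H2O:Na2O mole ratio is 1:1, so n(Na2O) = 8.3249 × 1/1 = 8.3249 mol.
Mass of Na2O = 8.3249 mol × 61.98 g/mol = 515.98 g.

516.0 g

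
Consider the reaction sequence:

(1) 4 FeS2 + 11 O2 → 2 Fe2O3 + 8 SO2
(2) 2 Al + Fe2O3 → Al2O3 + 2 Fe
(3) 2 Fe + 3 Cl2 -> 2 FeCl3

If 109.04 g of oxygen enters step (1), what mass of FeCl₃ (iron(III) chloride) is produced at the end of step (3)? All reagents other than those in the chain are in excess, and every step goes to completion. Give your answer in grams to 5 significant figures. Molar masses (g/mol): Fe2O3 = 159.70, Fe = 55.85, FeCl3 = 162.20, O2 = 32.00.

n(O2) = 109.04 / 32.00 = 3.40750 mol.
Reaction (1): O2→Fe2O3 ratio 11:2 ⇒ n(Fe2O3) = 0.619545 mol.
Reaction (2): Fe2O3→Fe ratio 1:2 ⇒ n(Fe) = 1.23909 mol.
Reaction (3): Fe→FeCl3 ratio 2:2 ⇒ n(FeCl3) = 1.23909 mol.
Mass of FeCl3 = 1.23909 × 162.20 = 200.981 g.

200.98 g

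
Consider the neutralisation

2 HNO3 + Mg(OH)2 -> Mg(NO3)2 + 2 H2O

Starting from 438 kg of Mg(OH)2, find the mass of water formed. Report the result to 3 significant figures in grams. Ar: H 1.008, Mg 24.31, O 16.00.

271000 g

M(Mg(OH)2) = 24.31 + 2(16.00) + 2(1.008) = 58.326 g/mol.
M(H2O) = 2(1.008) + 16.00 = 18.016 g/mol.
Convert: 438 kg = 438000 g.
n(Mg(OH)2) = 438000 g / 58.326 g/mol = 7510 mol.
From the equation the Mg(OH)2:H2O mole ratio is 1:2, so n(H2O) = 7510 × 2/1 = 15020 mol.
Mass of H2O = 15020 mol × 18.016 g/mol = 270600 g.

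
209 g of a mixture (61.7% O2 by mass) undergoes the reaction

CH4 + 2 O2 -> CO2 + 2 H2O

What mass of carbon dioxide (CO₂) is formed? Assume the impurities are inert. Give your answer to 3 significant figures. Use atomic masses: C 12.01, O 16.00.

Mass of pure O2 = 209 g × 0.617 = 129.0 g.
M(O2) = 2(16.00) = 32.00 g/mol.
M(CO2) = 12.01 + 2(16.00) = 44.01 g/mol.
n(O2) = 129.0 g / 32.00 g/mol = 4.030 mol.
From the equation the O2:CO2 mole ratio is 2:1, so n(CO2) = 4.030 × 1/2 = 2.015 mol.
Mass of CO2 = 2.015 mol × 44.01 g/mol = 88.68 g.

88.7 g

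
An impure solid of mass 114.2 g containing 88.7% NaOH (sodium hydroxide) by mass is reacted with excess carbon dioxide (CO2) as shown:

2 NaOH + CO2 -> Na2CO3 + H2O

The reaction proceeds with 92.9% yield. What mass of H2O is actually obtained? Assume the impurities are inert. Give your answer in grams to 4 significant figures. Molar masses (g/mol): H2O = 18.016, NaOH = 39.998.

21.19 g

Pure NaOH available = 114.2 g × 0.887 = 101.30 g.
n(NaOH) = 101.30 g / 39.998 g/mol = 2.5325 mol.
From the equation the NaOH:H2O mole ratio is 2:1, so n(H2O) = 2.5325 × 1/2 = 1.2663 mol.
Mass of H2O = 1.2663 mol × 18.016 g/mol = 22.813 g.
Actual mass collected = 22.813 g × 0.929 = 21.193 g.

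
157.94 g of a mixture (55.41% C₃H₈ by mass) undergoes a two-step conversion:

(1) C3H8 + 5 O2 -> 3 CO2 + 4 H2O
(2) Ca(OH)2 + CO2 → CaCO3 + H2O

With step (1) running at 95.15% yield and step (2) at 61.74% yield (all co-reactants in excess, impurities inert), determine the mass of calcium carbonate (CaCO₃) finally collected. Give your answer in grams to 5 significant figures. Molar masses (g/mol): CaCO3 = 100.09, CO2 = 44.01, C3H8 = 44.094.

350.10 g

Pure C3H8 = 157.94 × 0.5541 = 87.5146 g.
n(C3H8) = 87.5146 / 44.094 = 1.98473 mol.
Step 1 (C3H8:CO2 = 1:3): theoretical n(CO2) = 5.95418 mol; at 95.15% yield, n(CO2) = 5.66540 mol.
Step 2 (CO2:CaCO3 = 1:1): theoretical n(CaCO3) = 5.66540 mol, so theoretical mass = 5.66540 × 100.09 = 567.050 g.
At 61.74% yield, actual mass of CaCO3 = 567.050 × 0.6174 = 350.097 g.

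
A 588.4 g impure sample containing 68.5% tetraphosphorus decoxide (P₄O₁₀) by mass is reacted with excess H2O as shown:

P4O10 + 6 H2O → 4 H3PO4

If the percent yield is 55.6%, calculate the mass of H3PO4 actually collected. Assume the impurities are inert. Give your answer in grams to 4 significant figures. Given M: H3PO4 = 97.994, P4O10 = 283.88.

Pure P4O10 available = 588.4 g × 0.685 = 403.05 g.
n(P4O10) = 403.05 g / 283.88 g/mol = 1.4198 mol.
From the equation the P4O10:H3PO4 mole ratio is 1:4, so n(H3PO4) = 1.4198 × 4/1 = 5.6792 mol.
Mass of H3PO4 = 5.6792 mol × 97.994 g/mol = 556.53 g.
Actual mass collected = 556.53 g × 0.556 = 309.43 g.

309.4 g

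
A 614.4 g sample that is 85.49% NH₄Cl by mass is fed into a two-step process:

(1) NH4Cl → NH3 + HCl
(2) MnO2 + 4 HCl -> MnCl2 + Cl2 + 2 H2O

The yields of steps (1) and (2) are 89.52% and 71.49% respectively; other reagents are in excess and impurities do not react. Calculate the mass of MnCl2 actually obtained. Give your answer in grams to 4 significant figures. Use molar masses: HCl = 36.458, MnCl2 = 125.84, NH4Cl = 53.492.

197.7 g

Pure NH4Cl = 614.4 × 0.8549 = 525.25 g.
n(NH4Cl) = 525.25 / 53.492 = 9.8192 mol.
Step 1 (NH4Cl:HCl = 1:1): theoretical n(HCl) = 9.8192 mol; at 89.52% yield, n(HCl) = 8.7902 mol.
Step 2 (HCl:MnCl2 = 4:1): theoretical n(MnCl2) = 2.1975 mol, so theoretical mass = 2.1975 × 125.84 = 276.54 g.
At 71.49% yield, actual mass of MnCl2 = 276.54 × 0.7149 = 197.70 g.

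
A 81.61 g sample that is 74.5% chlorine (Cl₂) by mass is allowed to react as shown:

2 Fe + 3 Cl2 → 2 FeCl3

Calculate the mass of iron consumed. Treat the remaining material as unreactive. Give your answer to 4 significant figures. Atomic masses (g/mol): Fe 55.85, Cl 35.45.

31.93 g

Mass of pure Cl2 = 81.61 g × 0.745 = 60.799 g.
M(Cl2) = 2(35.45) = 70.90 g/mol.
M(Fe) = 55.85 g/mol.
n(Cl2) = 60.799 g / 70.90 g/mol = 0.85754 mol.
From the equation the Cl2:Fe mole ratio is 3:2, so n(Fe) = 0.85754 × 2/3 = 0.57169 mol.
Mass of Fe = 0.57169 mol × 55.85 g/mol = 31.929 g.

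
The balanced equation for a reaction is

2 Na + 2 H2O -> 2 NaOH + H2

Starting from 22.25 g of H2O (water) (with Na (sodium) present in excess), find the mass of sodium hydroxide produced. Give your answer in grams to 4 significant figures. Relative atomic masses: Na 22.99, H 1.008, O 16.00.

49.40 g

M(H2O) = 2(1.008) + 16.00 = 18.016 g/mol.
M(NaOH) = 22.99 + 16.00 + 1.008 = 39.998 g/mol.
n(H2O) = 22.250 g / 18.016 g/mol = 1.2350 mol.
From the equation the H2O:NaOH mole ratio is 2:2, so n(NaOH) = 1.2350 × 2/2 = 1.2350 mol.
Mass of NaOH = 1.2350 mol × 39.998 g/mol = 49.398 g.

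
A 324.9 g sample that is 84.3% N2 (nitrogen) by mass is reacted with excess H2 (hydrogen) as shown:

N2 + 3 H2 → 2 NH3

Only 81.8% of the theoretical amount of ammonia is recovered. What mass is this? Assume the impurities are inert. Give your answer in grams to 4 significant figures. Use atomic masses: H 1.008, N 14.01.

Pure N2 available = 324.9 g × 0.843 = 273.89 g.
M(N2) = 2(14.01) = 28.02 g/mol.
M(NH3) = 14.01 + 3(1.008) = 17.034 g/mol.
n(N2) = 273.89 g / 28.02 g/mol = 9.7748 mol.
From the equation the N2:NH3 mole ratio is 1:2, so n(NH3) = 9.7748 × 2/1 = 19.550 mol.
Mass of NH3 = 19.550 mol × 17.034 g/mol = 333.01 g.
Actual mass collected = 333.01 g × 0.818 = 272.40 g.

272.4 g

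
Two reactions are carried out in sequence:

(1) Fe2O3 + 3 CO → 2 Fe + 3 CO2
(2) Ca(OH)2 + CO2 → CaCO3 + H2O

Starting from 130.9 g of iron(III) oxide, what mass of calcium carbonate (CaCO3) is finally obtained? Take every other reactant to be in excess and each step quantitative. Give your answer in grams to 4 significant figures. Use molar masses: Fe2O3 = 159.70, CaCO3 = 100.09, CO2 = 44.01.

246.1 g

n(Fe2O3) = 130.90 / 159.70 = 0.81966 mol.
Step 1 gives a 1:3 ratio of Fe2O3 to CO2, so n(CO2) = 2.4590 mol.
In step 2 the CO2:CaCO3 ratio is 1:1, so n(CaCO3) = 2.4590 mol.
Mass of CaCO3 = 2.4590 × 100.09 = 246.12 g.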